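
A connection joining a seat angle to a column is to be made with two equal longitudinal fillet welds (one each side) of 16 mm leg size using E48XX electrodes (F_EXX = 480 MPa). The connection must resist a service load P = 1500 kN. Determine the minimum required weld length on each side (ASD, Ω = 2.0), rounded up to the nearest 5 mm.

Throat t_e = 0.707 × 16 = 11.31 mm.
r_n/Ω = (0.6 × 480 × 11.31) / 2.0 = 1629 N/mm = 1.629 kN/mm.
L_req = P / (r_n/Ω) = 1500 / 1.629 = 920.9 mm total.
Per side: 920.9 / 2 = 460.4 mm.
Round up → use L = 465 mm on each side.

L = 465 mm on each side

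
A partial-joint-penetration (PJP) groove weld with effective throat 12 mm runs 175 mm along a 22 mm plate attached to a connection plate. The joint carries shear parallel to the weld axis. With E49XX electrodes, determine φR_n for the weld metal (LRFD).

φR_n ≈ 463 kN

E49XX → F_EXX = 490 MPa.
Effective throat (given) t_e = 12 mm.
A_we = 12 × 175 = 2100 mm².
F_nw = 0.6 F_EXX = 294 MPa.
φR_n = 0.75 × 294 × 2100 × 10⁻³ = 463 kN.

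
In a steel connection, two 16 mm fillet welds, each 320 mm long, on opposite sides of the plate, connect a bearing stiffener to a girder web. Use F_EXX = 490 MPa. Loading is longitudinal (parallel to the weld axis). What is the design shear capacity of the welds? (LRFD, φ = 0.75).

φR_n ≈ 1600 kN

Effective throat t_e = 0.707 × 16 = 11.31 mm.
Total length L = 640 mm; A_we = 11.31 × 640 = 7240 mm².
F_nw = 0.6 F_EXX = 0.6 × 490 = 294 MPa.
φR_n = 0.75 × 294 × 7240 × 10⁻³ = 1596 kN.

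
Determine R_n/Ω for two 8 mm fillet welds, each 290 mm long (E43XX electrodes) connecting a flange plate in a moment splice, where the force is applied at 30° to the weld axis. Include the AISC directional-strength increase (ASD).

E43XX → F_EXX = 430 MPa.
t_e = 0.707 × 8 = 5.656 mm; A_we = 5.656 × 580 = 3280 mm².
Directional factor: 1.0 + 0.5 sin^1.5(30°) = 1.177.
F_nw = 0.6 × 430 × 1.177 = 303.6 MPa.
R_n/Ω = (303.6 × 3280) / 2.0 × 10⁻³ = 498 kN.

R_n/Ω ≈ 498 kN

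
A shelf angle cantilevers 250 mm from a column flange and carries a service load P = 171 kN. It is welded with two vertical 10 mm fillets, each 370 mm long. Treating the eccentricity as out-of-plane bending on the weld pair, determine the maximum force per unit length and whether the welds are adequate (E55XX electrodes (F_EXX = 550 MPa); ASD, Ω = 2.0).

L_w = 2 × 370 = 740 mm; section modulus (unit throat) S = 2 × L²/6 = 45630 mm².
Direct shear f_v = P/L_w = 171×10³/740 = 231.1 N/mm.
Moment M = P × e = 171×10³ × 250 = 42750000 N·mm; bending f_b = M/S = 936.8 N/mm.
f_max = √(f_v² + f_b²) = √(231.1² + 936.8²) = 964.9 N/mm.
r_n/Ω = (1/2.0) × 0.6 × 550 × (0.707 × 10) = 1167 N/mm → adequate.

f_max ≈ 965 N/mm; adequate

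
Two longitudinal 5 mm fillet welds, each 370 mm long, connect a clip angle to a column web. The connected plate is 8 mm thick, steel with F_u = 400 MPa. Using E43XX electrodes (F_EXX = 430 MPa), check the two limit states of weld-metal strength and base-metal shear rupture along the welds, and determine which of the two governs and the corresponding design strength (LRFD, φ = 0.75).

φR_n ≈ 506 kN (weld metal governs)

t_e = 0.707 × 5 = 3.535 mm; L = 740 mm.
Weld metal: φR_n = 0.75 × 0.6 × 430 × 3.535 × 740 × 10⁻³ = 506.2 kN.
Base metal (shear rupture): φR_n = 0.75 × 0.6 × 400 × 8 × 740 × 10⁻³ = 1066 kN.
Governing: weld metal.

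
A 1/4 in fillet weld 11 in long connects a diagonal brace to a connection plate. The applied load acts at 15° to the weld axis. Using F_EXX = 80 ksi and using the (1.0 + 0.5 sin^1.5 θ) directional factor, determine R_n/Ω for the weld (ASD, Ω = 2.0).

t_e = 0.707 × 0.25 = 0.1767 in; A_we = 0.1767 × 11 = 1.944 in².
Directional factor: 1.0 + 0.5 sin^1.5(15°) = 1.066.
F_nw = 0.6 × 80 × 1.066 = 51.16 ksi.
R_n/Ω = (51.16 × 1.944) / 2.0 = 49.73 kips.

R_n/Ω ≈ 49.7 kips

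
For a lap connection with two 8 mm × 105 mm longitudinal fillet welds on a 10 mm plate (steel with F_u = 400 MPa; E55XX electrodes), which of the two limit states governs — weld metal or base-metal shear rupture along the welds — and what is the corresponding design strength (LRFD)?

E55XX → F_EXX = 550 MPa.
t_e = 0.707 × 8 = 5.656 mm; L = 210 mm.
Weld metal: φR_n = 0.75 × 0.6 × 550 × 5.656 × 210 × 10⁻³ = 294 kN.
Base metal (shear rupture): φR_n = 0.75 × 0.6 × 400 × 10 × 210 × 10⁻³ = 378 kN.
Governing: weld metal.

φR_n ≈ 294 kN (weld metal governs)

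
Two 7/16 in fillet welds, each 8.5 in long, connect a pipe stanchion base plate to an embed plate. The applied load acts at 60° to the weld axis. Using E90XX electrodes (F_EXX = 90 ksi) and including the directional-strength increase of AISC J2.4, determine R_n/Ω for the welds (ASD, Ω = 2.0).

t_e = 0.707 × 0.4375 = 0.3093 in; A_we = 0.3093 × 17 = 5.258 in².
Directional factor: 1.0 + 0.5 sin^1.5(60°) = 1.403.
F_nw = 0.6 × 90 × 1.403 = 75.76 ksi.
R_n/Ω = (75.76 × 5.258) / 2.0 = 199.2 kip.

R_n/Ω ≈ 199 kip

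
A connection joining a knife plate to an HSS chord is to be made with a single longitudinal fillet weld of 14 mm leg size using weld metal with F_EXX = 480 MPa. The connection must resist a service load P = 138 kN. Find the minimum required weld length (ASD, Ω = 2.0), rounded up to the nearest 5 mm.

L = 100 mm

Throat t_e = 0.707 × 14 = 9.898 mm.
r_n/Ω = (0.6 × 480 × 9.898) / 2.0 = 1425 N/mm = 1.425 kN/mm.
L_req = P / (r_n/Ω) = 138 / 1.425 = 96.82 mm total.
Round up → use L = 100 mm.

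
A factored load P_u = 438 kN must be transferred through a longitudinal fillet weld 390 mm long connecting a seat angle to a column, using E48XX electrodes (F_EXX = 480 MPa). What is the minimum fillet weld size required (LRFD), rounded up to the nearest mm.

Total weld length L = 390 mm.
Required throat t_e = P_u / (φ × 0.6 F_EXX × L) = 438 / (0.75 × 0.6 × 480 × 390 × 10⁻³) = 5.199 mm.
Required leg w = t_e / 0.707 = 7.354 mm → use 8 mm.

w = 8 mm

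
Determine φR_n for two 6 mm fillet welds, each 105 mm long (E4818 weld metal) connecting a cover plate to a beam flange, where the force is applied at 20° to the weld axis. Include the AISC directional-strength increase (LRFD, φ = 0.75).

φR_n ≈ 212 kN

E48XX → F_EXX = 480 MPa.
t_e = 0.707 × 6 = 4.242 mm; A_we = 4.242 × 210 = 890.8 mm².
Directional factor: 1.0 + 0.5 sin^1.5(20°) = 1.1.
F_nw = 0.6 × 480 × 1.1 = 316.8 MPa.
φR_n = 0.75 × 316.8 × 890.8 × 10⁻³ = 211.7 kN.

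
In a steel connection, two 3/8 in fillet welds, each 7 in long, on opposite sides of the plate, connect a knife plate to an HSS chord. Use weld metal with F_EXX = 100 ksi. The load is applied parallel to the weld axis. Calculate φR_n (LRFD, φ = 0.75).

Effective throat t_e = 0.707 × 0.375 = 0.2651 in.
Total length L = 14 in; A_we = 0.2651 × 14 = 3.712 in².
F_nw = 0.6 F_EXX = 0.6 × 100 = 60 ksi.
φR_n = 0.75 × 60 × 3.712 = 167 kip.

φR_n ≈ 167 kip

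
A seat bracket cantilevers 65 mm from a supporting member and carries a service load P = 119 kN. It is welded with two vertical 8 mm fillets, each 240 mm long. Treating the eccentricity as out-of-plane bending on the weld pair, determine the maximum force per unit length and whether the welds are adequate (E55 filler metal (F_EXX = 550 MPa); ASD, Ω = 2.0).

f_max ≈ 473 N/mm; adequate

L_w = 2 × 240 = 480 mm; section modulus (unit throat) S = 2 × L²/6 = 19200 mm².
Direct shear f_v = P/L_w = 119×10³/480 = 247.9 N/mm.
Moment M = P × e = 119×10³ × 65 = 7735000 N·mm; bending f_b = M/S = 402.9 N/mm.
f_max = √(f_v² + f_b²) = √(247.9² + 402.9²) = 473 N/mm.
r_n/Ω = (1/2.0) × 0.6 × 550 × (0.707 × 8) = 933.2 N/mm → adequate.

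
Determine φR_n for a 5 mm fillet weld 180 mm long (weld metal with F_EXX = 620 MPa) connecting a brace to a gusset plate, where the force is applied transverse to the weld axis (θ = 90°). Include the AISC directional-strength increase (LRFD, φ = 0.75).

t_e = 0.707 × 5 = 3.535 mm; A_we = 3.535 × 180 = 636.3 mm².
Directional factor: 1.0 + 0.5 sin^1.5(90°) = 1.5.
F_nw = 0.6 × 620 × 1.5 = 558 MPa.
φR_n = 0.75 × 558 × 636.3 × 10⁻³ = 266.3 kN.

φR_n ≈ 266 kN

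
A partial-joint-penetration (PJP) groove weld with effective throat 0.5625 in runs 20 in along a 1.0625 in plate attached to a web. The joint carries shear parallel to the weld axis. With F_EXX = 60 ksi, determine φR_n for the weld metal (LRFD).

Effective throat (given) t_e = 0.5625 in.
A_we = 0.5625 × 20 = 11.25 in².
F_nw = 0.6 F_EXX = 36 ksi.
φR_n = 0.75 × 36 × 11.25 = 303.8 kip.

φR_n ≈ 304 kip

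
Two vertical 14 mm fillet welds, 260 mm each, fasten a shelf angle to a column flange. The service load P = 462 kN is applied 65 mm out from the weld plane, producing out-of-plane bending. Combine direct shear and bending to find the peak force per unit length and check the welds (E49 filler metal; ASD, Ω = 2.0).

f_max ≈ 1600 N/mm; NOT adequate

E49XX → F_EXX = 490 MPa.
L_w = 2 × 260 = 520 mm; section modulus (unit throat) S = 2 × L²/6 = 22530 mm².
Direct shear f_v = P/L_w = 462×10³/520 = 888.5 N/mm.
Moment M = P × e = 462×10³ × 65 = 30030000 N·mm; bending f_b = M/S = 1333 N/mm.
f_max = √(f_v² + f_b²) = √(888.5² + 1333²) = 1602 N/mm.
r_n/Ω = (1/2.0) × 0.6 × 490 × (0.707 × 14) = 1455 N/mm → NOT adequate.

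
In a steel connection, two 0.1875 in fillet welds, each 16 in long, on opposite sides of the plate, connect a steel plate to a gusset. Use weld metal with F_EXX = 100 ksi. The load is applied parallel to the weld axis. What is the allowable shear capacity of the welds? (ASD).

R_n/Ω ≈ 127 kip

Effective throat t_e = 0.707 × 0.1875 = 0.1326 in.
Total length L = 32 in; A_we = 0.1326 × 32 = 4.242 in².
F_nw = 0.6 F_EXX = 0.6 × 100 = 60 ksi.
R_n = 60 × 4.242 = 254.5 kip; R_n/Ω = 254.5/2.0 = 127.3 kip.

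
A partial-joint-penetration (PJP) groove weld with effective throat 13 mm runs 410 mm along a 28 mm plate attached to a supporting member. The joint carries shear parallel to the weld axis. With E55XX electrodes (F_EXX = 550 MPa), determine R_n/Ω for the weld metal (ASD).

Effective throat (given) t_e = 13 mm.
A_we = 13 × 410 = 5330 mm².
F_nw = 0.6 F_EXX = 330 MPa.
R_n/Ω = (330 × 5330) / 2.0 × 10⁻³ = 879.5 kN.

R_n/Ω ≈ 879 kN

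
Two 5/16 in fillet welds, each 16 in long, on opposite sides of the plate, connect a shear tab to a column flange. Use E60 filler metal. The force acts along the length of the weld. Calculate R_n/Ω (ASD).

R_n/Ω ≈ 127 kip

E60XX → F_EXX = 60 ksi.
Effective throat t_e = 0.707 × 0.3125 = 0.2209 in.
Total length L = 32 in; A_we = 0.2209 × 32 = 7.07 in².
F_nw = 0.6 F_EXX = 0.6 × 60 = 36 ksi.
R_n = 36 × 7.07 = 254.5 kip; R_n/Ω = 254.5/2.0 = 127.3 kip.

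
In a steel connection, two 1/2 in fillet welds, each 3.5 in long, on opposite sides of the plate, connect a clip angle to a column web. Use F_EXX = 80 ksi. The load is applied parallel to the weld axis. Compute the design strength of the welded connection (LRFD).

φR_n ≈ 89.1 kip

Effective throat t_e = 0.707 × 0.5 = 0.3535 in.
Total length L = 7 in; A_we = 0.3535 × 7 = 2.474 in².
F_nw = 0.6 F_EXX = 0.6 × 80 = 48 ksi.
φR_n = 0.75 × 48 × 2.474 = 89.08 kip.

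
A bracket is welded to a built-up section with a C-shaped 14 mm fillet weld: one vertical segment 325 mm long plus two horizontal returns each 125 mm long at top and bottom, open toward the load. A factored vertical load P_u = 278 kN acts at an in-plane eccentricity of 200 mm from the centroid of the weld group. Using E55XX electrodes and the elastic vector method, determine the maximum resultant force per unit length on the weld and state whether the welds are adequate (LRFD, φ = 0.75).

f_max ≈ 1340 N/mm; adequate

E55XX → F_EXX = 550 MPa.
Total weld length L_w = 575 mm. Treat welds as unit-width lines.
Centroid: x̄ = 2×125×62.5 / 575 = 27.17 mm from the vertical weld.
Polar moment about centroid: J = I_x + I_y = [325³/12 + 2×125×162.5²] + [325×27.17² + 2(125³/12 + 125×35.33²)] = 10340000 mm³.
Direct shear f_v = P/L_w = 278×10³ / 575 = 483.5 N/mm (vertical).
Torsion M = P·e = 278×10³ × 200 = 55600000 N·mm.
Critical point at (x, y) = (97.83, 162.5) from centroid. f_tx = M·y/J = 873.8 N/mm; f_ty = M·x/J = 526 N/mm.
Resultant f_max = √[f_tx² + (f_v + f_ty)²] = √[873.8² + (483.5 + 526)²] = 1335 N/mm.
Capacity per unit length: φr_n = 0.75 × 0.6 × 550 × (0.707 × 14) = 2450 N/mm.
1335 ≤ 2450 → adequate.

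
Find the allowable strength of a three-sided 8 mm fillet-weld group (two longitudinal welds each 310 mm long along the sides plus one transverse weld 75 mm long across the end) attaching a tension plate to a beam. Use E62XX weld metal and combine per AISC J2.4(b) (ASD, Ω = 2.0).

E62XX → F_EXX = 620 MPa.
t_e = 0.707 × 8 = 5.656 mm.
R_nwl = 0.6 × 620 × 5.656 × 620 × 10⁻³ = 1304 kN (longitudinal, 2 welds).
R_nwt = 0.6 × 620 × 5.656 × 75 × 10⁻³ = 157.8 kN (transverse, base value).
(i) R_nwl + R_nwt = 1462 kN; (ii) 0.85 R_nwl + 1.5 R_nwt = 1346 kN.
R_n = max = 1462 kN [governs: (i)]; R_n/Ω = 731.2 kN.

R_n/Ω ≈ 731 kN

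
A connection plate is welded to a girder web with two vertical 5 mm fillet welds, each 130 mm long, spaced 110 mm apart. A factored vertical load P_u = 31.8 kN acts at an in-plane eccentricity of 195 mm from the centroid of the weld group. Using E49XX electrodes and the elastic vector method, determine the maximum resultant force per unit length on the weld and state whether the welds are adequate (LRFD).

f_max ≈ 545 N/mm; adequate

E49XX → F_EXX = 490 MPa.
Total weld length L_w = 260 mm. Treat welds as unit-width lines.
Polar moment about centroid: J = 2[d³/12 + d(b/2)²] = 2[130³/12 + 130×55²] = 1153000 mm³.
Direct shear f_v = P/L_w = 31.8×10³ / 260 = 122.3 N/mm (vertical).
Torsion M = P·e = 31.8×10³ × 195 = 6201000 N·mm.
Critical point at (x, y) = (55, 65) from centroid. f_tx = M·y/J = 349.7 N/mm; f_ty = M·x/J = 295.9 N/mm.
Resultant f_max = √[f_tx² + (f_v + f_ty)²] = √[349.7² + (122.3 + 295.9)²] = 545.1 N/mm.
Capacity per unit length: φr_n = 0.75 × 0.6 × 490 × (0.707 × 5) = 779.5 N/mm.
545.1 ≤ 779.5 → adequate.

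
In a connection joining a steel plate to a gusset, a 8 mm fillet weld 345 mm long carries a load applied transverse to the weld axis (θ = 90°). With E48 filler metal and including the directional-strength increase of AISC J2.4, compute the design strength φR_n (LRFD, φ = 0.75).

φR_n ≈ 632 kN

E48XX → F_EXX = 480 MPa.
t_e = 0.707 × 8 = 5.656 mm; A_we = 5.656 × 345 = 1951 mm².
Directional factor: 1.0 + 0.5 sin^1.5(90°) = 1.5.
F_nw = 0.6 × 480 × 1.5 = 432 MPa.
φR_n = 0.75 × 432 × 1951 × 10⁻³ = 632.2 kN.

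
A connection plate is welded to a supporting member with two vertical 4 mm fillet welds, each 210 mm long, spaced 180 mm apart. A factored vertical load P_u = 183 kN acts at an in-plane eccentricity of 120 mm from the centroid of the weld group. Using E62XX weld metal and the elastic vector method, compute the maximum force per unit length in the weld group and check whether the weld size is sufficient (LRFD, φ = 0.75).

f_max ≈ 957 N/mm; NOT adequate

E62XX → F_EXX = 620 MPa.
Total weld length L_w = 420 mm. Treat welds as unit-width lines.
Polar moment about centroid: J = 2[d³/12 + d(b/2)²] = 2[210³/12 + 210×90²] = 4946000 mm³.
Direct shear f_v = P/L_w = 183×10³ / 420 = 435.7 N/mm (vertical).
Torsion M = P·e = 183×10³ × 120 = 21960000 N·mm.
Critical point at (x, y) = (90, 105) from centroid. f_tx = M·y/J = 466.2 N/mm; f_ty = M·x/J = 399.6 N/mm.
Resultant f_max = √[f_tx² + (f_v + f_ty)²] = √[466.2² + (435.7 + 399.6)²] = 956.7 N/mm.
Capacity per unit length: φr_n = 0.75 × 0.6 × 620 × (0.707 × 4) = 789 N/mm.
956.7 > 789 → NOT adequate.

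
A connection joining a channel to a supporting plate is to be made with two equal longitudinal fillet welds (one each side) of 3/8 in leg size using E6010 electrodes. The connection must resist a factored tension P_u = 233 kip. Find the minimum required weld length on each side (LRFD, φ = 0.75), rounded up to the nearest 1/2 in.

L = 16.5 in on each side

E60XX → F_EXX = 60 ksi.
Throat t_e = 0.707 × 0.375 = 0.2651 in.
φr_n = 0.75 × 0.6 × 60 × 0.2651 = 7.158 kip/in.
L_req = P_u / φr_n = 233 / 7.158 = 32.55 in total.
Per side: 32.55 / 2 = 16.27 in.
Round up → use L = 16.5 in on each side.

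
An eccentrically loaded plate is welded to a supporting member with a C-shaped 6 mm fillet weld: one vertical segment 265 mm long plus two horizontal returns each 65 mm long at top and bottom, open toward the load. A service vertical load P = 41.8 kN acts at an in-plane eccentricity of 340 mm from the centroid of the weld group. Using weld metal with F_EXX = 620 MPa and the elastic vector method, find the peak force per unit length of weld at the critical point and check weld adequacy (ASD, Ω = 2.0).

Total weld length L_w = 395 mm. Treat welds as unit-width lines.
Centroid: x̄ = 2×65×32.5 / 395 = 10.7 mm from the vertical weld.
Polar moment about centroid: J = I_x + I_y = [265³/12 + 2×65×132.5²] + [265×10.7² + 2(65³/12 + 65×21.8²)] = 3971000 mm³.
Direct shear f_v = P/L_w = 41.8×10³ / 395 = 105.8 N/mm (vertical).
Torsion M = P·e = 41.8×10³ × 340 = 14212000 N·mm.
Critical point at (x, y) = (54.3, 132.5) from centroid. f_tx = M·y/J = 474.2 N/mm; f_ty = M·x/J = 194.4 N/mm.
Resultant f_max = √[f_tx² + (f_v + f_ty)²] = √[474.2² + (105.8 + 194.4)²] = 561.2 N/mm.
Capacity per unit length: r_n/Ω = (1/2.0) × 0.6 × 620 × (0.707 × 6) = 789 N/mm.
561.2 ≤ 789 → adequate.

f_max ≈ 561 N/mm; adequate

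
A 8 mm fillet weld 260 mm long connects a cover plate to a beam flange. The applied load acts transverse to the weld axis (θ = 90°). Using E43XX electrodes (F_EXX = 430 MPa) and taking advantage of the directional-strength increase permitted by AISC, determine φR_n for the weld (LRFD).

t_e = 0.707 × 8 = 5.656 mm; A_we = 5.656 × 260 = 1471 mm².
Directional factor: 1.0 + 0.5 sin^1.5(90°) = 1.5.
F_nw = 0.6 × 430 × 1.5 = 387 MPa.
φR_n = 0.75 × 387 × 1471 × 10⁻³ = 426.8 kN.

φR_n ≈ 427 kN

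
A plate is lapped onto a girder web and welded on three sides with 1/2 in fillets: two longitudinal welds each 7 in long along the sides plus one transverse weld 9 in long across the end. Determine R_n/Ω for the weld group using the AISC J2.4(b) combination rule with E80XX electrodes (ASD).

R_n/Ω ≈ 215 kip

E80XX → F_EXX = 80 ksi.
t_e = 0.707 × 0.5 = 0.3535 in.
R_nwl = 0.6 × 80 × 0.3535 × 14 = 237.6 kip (longitudinal, 2 welds).
R_nwt = 0.6 × 80 × 0.3535 × 9 = 152.7 kip (transverse, base value).
(i) R_nwl + R_nwt = 390.3 kip; (ii) 0.85 R_nwl + 1.5 R_nwt = 431 kip.
R_n = max = 431 kip [governs: (ii)]; R_n/Ω = 215.5 kip.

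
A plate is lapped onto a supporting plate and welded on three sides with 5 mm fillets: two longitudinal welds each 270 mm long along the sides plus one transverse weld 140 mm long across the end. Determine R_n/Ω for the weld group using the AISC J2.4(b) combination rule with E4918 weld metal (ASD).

R_n/Ω ≈ 353 kN

E49XX → F_EXX = 490 MPa.
t_e = 0.707 × 5 = 3.535 mm.
R_nwl = 0.6 × 490 × 3.535 × 540 × 10⁻³ = 561.2 kN (longitudinal, 2 welds).
R_nwt = 0.6 × 490 × 3.535 × 140 × 10⁻³ = 145.5 kN (transverse, base value).
(i) R_nwl + R_nwt = 706.7 kN; (ii) 0.85 R_nwl + 1.5 R_nwt = 695.3 kN.
R_n = max = 706.7 kN [governs: (i)]; R_n/Ω = 353.4 kN.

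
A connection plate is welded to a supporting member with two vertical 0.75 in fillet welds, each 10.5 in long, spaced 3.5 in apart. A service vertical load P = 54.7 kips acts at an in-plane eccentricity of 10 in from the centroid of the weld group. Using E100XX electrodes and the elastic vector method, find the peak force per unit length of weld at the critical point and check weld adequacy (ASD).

f_max ≈ 12.8 kip/in; adequate

E100XX → F_EXX = 100 ksi.
Total weld length L_w = 21 in. Treat welds as unit-width lines.
Polar moment about centroid: J = 2[d³/12 + d(b/2)²] = 2[10.5³/12 + 10.5×1.75²] = 257.2 in³.
Direct shear f_v = P/L_w = 54.7 / 21 = 2.605 kip/in (vertical).
Torsion M = P·e = 54.7 × 10 = 547 kip·in.
Critical point at (x, y) = (1.75, 5.25) from centroid. f_tx = M·y/J = 11.16 kip/in; f_ty = M·x/J = 3.721 kip/in.
Resultant f_max = √[f_tx² + (f_v + f_ty)²] = √[11.16² + (2.605 + 3.721)²] = 12.83 kip/in.
Capacity per unit length: r_n/Ω = (1/2.0) × 0.6 × 100 × (0.707 × 0.75) = 15.91 kip/in.
12.83 ≤ 15.91 → adequate.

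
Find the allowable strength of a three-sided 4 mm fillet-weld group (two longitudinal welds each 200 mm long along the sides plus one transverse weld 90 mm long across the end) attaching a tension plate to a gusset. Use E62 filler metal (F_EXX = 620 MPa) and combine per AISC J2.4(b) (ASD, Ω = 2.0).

R_n/Ω ≈ 258 kN

t_e = 0.707 × 4 = 2.828 mm.
R_nwl = 0.6 × 620 × 2.828 × 400 × 10⁻³ = 420.8 kN (longitudinal, 2 welds).
R_nwt = 0.6 × 620 × 2.828 × 90 × 10⁻³ = 94.68 kN (transverse, base value).
(i) R_nwl + R_nwt = 515.5 kN; (ii) 0.85 R_nwl + 1.5 R_nwt = 499.7 kN.
R_n = max = 515.5 kN [governs: (i)]; R_n/Ω = 257.7 kN.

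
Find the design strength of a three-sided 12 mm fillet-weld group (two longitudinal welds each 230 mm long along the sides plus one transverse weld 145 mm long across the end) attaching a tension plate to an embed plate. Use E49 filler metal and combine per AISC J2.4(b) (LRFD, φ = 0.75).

E49XX → F_EXX = 490 MPa.
t_e = 0.707 × 12 = 8.484 mm.
R_nwl = 0.6 × 490 × 8.484 × 460 × 10⁻³ = 1147 kN (longitudinal, 2 welds).
R_nwt = 0.6 × 490 × 8.484 × 145 × 10⁻³ = 361.7 kN (transverse, base value).
(i) R_nwl + R_nwt = 1509 kN; (ii) 0.85 R_nwl + 1.5 R_nwt = 1518 kN.
R_n = max = 1518 kN [governs: (ii)]; φR_n = 1138 kN.

φR_n ≈ 1140 kN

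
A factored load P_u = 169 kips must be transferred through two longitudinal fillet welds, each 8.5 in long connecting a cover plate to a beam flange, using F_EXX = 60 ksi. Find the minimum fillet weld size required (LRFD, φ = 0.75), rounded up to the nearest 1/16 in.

w = 9/16 in

Total weld length L = 17 in.
Required throat t_e = P_u / (φ × 0.6 F_EXX × L) = 169 / (0.75 × 0.6 × 60 × 17) = 0.3682 in.
Required leg w = t_e / 0.707 = 0.5208 in → use 9/16 in.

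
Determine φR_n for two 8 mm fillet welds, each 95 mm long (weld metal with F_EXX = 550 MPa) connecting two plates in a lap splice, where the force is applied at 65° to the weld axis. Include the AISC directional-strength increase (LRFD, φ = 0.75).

φR_n ≈ 381 kN

t_e = 0.707 × 8 = 5.656 mm; A_we = 5.656 × 190 = 1075 mm².
Directional factor: 1.0 + 0.5 sin^1.5(65°) = 1.431.
F_nw = 0.6 × 550 × 1.431 = 472.4 MPa.
φR_n = 0.75 × 472.4 × 1075 × 10⁻³ = 380.7 kN.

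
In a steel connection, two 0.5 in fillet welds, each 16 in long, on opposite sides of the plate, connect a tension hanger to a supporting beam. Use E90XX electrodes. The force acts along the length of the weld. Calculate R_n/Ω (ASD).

E90XX → F_EXX = 90 ksi.
Effective throat t_e = 0.707 × 0.5 = 0.3535 in.
Total length L = 32 in; A_we = 0.3535 × 32 = 11.31 in².
F_nw = 0.6 F_EXX = 0.6 × 90 = 54 ksi.
R_n = 54 × 11.31 = 610.8 kip; R_n/Ω = 610.8/2.0 = 305.4 kip.

R_n/Ω ≈ 305 kip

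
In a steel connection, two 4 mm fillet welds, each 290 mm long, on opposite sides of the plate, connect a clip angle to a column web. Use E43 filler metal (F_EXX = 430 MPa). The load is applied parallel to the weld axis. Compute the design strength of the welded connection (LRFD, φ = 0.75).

Effective throat t_e = 0.707 × 4 = 2.828 mm.
Total length L = 580 mm; A_we = 2.828 × 580 = 1640 mm².
F_nw = 0.6 F_EXX = 0.6 × 430 = 258 MPa.
φR_n = 0.75 × 258 × 1640 × 10⁻³ = 317.4 kN.

φR_n ≈ 317 kN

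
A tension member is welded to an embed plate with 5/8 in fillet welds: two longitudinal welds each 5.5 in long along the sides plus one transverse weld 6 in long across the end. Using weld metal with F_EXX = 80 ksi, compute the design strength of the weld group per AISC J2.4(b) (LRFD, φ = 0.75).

φR_n ≈ 292 kip

t_e = 0.707 × 0.625 = 0.4419 in.
R_nwl = 0.6 × 80 × 0.4419 × 11 = 233.3 kip (longitudinal, 2 welds).
R_nwt = 0.6 × 80 × 0.4419 × 6 = 127.3 kip (transverse, base value).
(i) R_nwl + R_nwt = 360.6 kip; (ii) 0.85 R_nwl + 1.5 R_nwt = 389.2 kip.
R_n = max = 389.2 kip [governs: (ii)]; φR_n = 291.9 kip.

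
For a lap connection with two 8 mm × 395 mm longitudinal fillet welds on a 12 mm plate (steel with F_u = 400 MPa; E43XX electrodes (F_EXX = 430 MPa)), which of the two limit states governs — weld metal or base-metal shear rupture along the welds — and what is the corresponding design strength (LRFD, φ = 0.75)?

t_e = 0.707 × 8 = 5.656 mm; L = 790 mm.
Weld metal: φR_n = 0.75 × 0.6 × 430 × 5.656 × 790 × 10⁻³ = 864.6 kN.
Base metal (shear rupture): φR_n = 0.75 × 0.6 × 400 × 12 × 790 × 10⁻³ = 1706 kN.
Governing: weld metal.

φR_n ≈ 865 kN (weld metal governs)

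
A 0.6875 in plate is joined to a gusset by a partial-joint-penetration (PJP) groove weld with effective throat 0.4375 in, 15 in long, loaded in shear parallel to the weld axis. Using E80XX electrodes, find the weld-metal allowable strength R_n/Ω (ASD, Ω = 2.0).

R_n/Ω ≈ 158 kips

E80XX → F_EXX = 80 ksi.
Effective throat (given) t_e = 0.4375 in.
A_we = 0.4375 × 15 = 6.562 in².
F_nw = 0.6 F_EXX = 48 ksi.
R_n/Ω = (48 × 6.562) / 2.0 = 157.5 kips.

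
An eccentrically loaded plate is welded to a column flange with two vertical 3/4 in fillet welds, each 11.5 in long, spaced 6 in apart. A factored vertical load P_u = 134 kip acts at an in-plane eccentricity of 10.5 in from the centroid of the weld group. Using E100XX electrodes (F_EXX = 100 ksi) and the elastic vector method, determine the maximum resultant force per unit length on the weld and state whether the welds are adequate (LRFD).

Total weld length L_w = 23 in. Treat welds as unit-width lines.
Polar moment about centroid: J = 2[d³/12 + d(b/2)²] = 2[11.5³/12 + 11.5×3²] = 460.5 in³.
Direct shear f_v = P/L_w = 134 / 23 = 5.826 kip/in (vertical).
Torsion M = P·e = 134 × 10.5 = 1407 kip·in.
Critical point at (x, y) = (3, 5.75) from centroid. f_tx = M·y/J = 17.57 kip/in; f_ty = M·x/J = 9.167 kip/in.
Resultant f_max = √[f_tx² + (f_v + f_ty)²] = √[17.57² + (5.826 + 9.167)²] = 23.1 kip/in.
Capacity per unit length: φr_n = 0.75 × 0.6 × 100 × (0.707 × 0.75) = 23.86 kip/in.
23.1 ≤ 23.86 → adequate.

f_max ≈ 23.1 kip/in; adequate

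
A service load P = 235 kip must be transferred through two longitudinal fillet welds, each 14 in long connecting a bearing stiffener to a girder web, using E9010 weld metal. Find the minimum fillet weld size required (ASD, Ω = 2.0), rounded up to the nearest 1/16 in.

E90XX → F_EXX = 90 ksi.
Total weld length L = 28 in.
Required throat t_e = P × Ω / (0.6 F_EXX × L) = 235 × 2.0 / (0.6 × 90 × 28) = 0.3108 in.
Required leg w = t_e / 0.707 = 0.4397 in → use 1/2 in.

w = 1/2 in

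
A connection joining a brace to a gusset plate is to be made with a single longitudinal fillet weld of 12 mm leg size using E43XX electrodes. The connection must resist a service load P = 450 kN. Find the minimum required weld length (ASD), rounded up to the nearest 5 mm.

L = 415 mm

E43XX → F_EXX = 430 MPa.
Throat t_e = 0.707 × 12 = 8.484 mm.
r_n/Ω = (0.6 × 430 × 8.484) / 2.0 = 1094 N/mm = 1.094 kN/mm.
L_req = P / (r_n/Ω) = 450 / 1.094 = 411.2 mm total.
Round up → use L = 415 mm.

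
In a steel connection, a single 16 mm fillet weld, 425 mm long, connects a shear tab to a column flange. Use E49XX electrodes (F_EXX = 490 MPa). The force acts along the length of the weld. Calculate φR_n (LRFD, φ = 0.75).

Effective throat t_e = 0.707 × 16 = 11.31 mm.
Total length L = 425 mm; A_we = 11.31 × 425 = 4808 mm².
F_nw = 0.6 F_EXX = 0.6 × 490 = 294 MPa.
φR_n = 0.75 × 294 × 4808 × 10⁻³ = 1060 kN.

φR_n ≈ 1060 kN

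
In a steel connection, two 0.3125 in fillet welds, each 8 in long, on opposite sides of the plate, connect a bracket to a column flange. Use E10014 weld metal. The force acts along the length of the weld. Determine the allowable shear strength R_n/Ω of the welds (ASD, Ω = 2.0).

R_n/Ω ≈ 106 kips

E100XX → F_EXX = 100 ksi.
Effective throat t_e = 0.707 × 0.3125 = 0.2209 in.
Total length L = 16 in; A_we = 0.2209 × 16 = 3.535 in².
F_nw = 0.6 F_EXX = 0.6 × 100 = 60 ksi.
R_n = 60 × 3.535 = 212.1 kips; R_n/Ω = 212.1/2.0 = 106 kips.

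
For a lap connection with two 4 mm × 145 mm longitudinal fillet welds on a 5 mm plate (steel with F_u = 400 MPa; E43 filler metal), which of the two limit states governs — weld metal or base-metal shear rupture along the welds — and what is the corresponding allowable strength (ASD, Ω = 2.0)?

E43XX → F_EXX = 430 MPa.
t_e = 0.707 × 4 = 2.828 mm; L = 290 mm.
Weld metal: R_n/Ω = (1/2.0) × 0.6 × 430 × 2.828 × 290 × 10⁻³ = 105.8 kN.
Base metal (shear rupture): R_n/Ω = (1/2.0) × 0.6 × 400 × 5 × 290 × 10⁻³ = 174 kN.
Governing: weld metal.

R_n/Ω ≈ 106 kN (weld metal governs)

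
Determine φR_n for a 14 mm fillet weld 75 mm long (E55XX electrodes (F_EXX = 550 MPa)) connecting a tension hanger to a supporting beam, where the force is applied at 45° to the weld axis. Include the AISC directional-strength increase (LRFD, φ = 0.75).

φR_n ≈ 238 kN

t_e = 0.707 × 14 = 9.898 mm; A_we = 9.898 × 75 = 742.4 mm².
Directional factor: 1.0 + 0.5 sin^1.5(45°) = 1.297.
F_nw = 0.6 × 550 × 1.297 = 428.1 MPa.
φR_n = 0.75 × 428.1 × 742.4 × 10⁻³ = 238.4 kN.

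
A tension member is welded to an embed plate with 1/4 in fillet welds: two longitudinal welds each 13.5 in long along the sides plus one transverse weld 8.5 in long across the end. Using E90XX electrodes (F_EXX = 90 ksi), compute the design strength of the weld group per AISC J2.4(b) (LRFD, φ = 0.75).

φR_n ≈ 256 kip

t_e = 0.707 × 0.25 = 0.1767 in.
R_nwl = 0.6 × 90 × 0.1767 × 27 = 257.7 kip (longitudinal, 2 welds).
R_nwt = 0.6 × 90 × 0.1767 × 8.5 = 81.13 kip (transverse, base value).
(i) R_nwl + R_nwt = 338.8 kip; (ii) 0.85 R_nwl + 1.5 R_nwt = 340.7 kip.
R_n = max = 340.7 kip [governs: (ii)]; φR_n = 255.6 kip.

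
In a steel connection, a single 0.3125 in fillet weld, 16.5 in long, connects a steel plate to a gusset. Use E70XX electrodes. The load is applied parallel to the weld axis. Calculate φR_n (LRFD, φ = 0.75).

φR_n ≈ 115 kip

E70XX → F_EXX = 70 ksi.
Effective throat t_e = 0.707 × 0.3125 = 0.2209 in.
Total length L = 16.5 in; A_we = 0.2209 × 16.5 = 3.645 in².
F_nw = 0.6 F_EXX = 0.6 × 70 = 42 ksi.
φR_n = 0.75 × 42 × 3.645 = 114.8 kip.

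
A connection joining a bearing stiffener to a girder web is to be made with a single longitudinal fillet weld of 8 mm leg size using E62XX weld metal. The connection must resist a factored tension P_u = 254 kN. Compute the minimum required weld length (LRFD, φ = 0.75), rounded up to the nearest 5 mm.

L = 165 mm

E62XX → F_EXX = 620 MPa.
Throat t_e = 0.707 × 8 = 5.656 mm.
φr_n = 0.75 × 0.6 × 620 × 5.656 × 10⁻³ = 1.578 kN/mm.
L_req = P_u / φr_n = 254 / 1.578 = 161 mm total.
Round up → use L = 165 mm.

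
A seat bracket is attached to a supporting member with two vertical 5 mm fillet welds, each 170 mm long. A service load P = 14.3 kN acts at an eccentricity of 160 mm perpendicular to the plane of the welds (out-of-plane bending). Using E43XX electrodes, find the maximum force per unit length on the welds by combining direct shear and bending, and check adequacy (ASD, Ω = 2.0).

E43XX → F_EXX = 430 MPa.
L_w = 2 × 170 = 340 mm; section modulus (unit throat) S = 2 × L²/6 = 9633 mm².
Direct shear f_v = P/L_w = 14.3×10³/340 = 42.06 N/mm.
Moment M = P × e = 14.3×10³ × 160 = 2288000 N·mm; bending f_b = M/S = 237.5 N/mm.
f_max = √(f_v² + f_b²) = √(42.06² + 237.5²) = 241.2 N/mm.
r_n/Ω = (1/2.0) × 0.6 × 430 × (0.707 × 5) = 456 N/mm → adequate.

f_max ≈ 241 N/mm; adequate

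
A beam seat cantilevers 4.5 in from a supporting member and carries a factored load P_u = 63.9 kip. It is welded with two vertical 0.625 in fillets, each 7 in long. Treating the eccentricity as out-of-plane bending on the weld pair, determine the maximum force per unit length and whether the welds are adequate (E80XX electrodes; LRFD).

E80XX → F_EXX = 80 ksi.
L_w = 2 × 7 = 14 in; section modulus (unit throat) S = 2 × L²/6 = 16.33 in².
Direct shear f_v = P/L_w = 63.9/14 = 4.564 kip/in.
Moment M = P × e = 63.9 × 4.5 = 287.55 kip·in; bending f_b = M/S = 17.61 kip/in.
f_max = √(f_v² + f_b²) = √(4.564² + 17.61²) = 18.19 kip/in.
φr_n = 0.75 × 0.6 × 80 × (0.707 × 0.625) = 15.91 kip/in → NOT adequate.

f_max ≈ 18.2 kip/in; NOT adequate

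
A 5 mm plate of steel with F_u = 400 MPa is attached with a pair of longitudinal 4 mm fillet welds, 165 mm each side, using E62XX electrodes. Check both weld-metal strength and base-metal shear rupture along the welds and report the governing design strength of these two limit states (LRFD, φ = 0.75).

φR_n ≈ 260 kN (weld metal governs)

E62XX → F_EXX = 620 MPa.
t_e = 0.707 × 4 = 2.828 mm; L = 330 mm.
Weld metal: φR_n = 0.75 × 0.6 × 620 × 2.828 × 330 × 10⁻³ = 260.4 kN.
Base metal (shear rupture): φR_n = 0.75 × 0.6 × 400 × 5 × 330 × 10⁻³ = 297 kN.
Governing: weld metal.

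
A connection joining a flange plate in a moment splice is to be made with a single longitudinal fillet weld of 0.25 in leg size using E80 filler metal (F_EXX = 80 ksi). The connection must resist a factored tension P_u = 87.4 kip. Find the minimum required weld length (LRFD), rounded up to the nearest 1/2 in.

L = 14 in

Throat t_e = 0.707 × 0.25 = 0.1767 in.
φr_n = 0.75 × 0.6 × 80 × 0.1767 = 6.363 kip/in.
L_req = P_u / φr_n = 87.4 / 6.363 = 13.74 in total.
Round up → use L = 14 in.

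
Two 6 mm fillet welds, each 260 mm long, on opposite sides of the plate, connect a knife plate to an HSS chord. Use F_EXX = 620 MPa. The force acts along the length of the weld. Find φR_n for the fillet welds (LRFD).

φR_n ≈ 615 kN

Effective throat t_e = 0.707 × 6 = 4.242 mm.
Total length L = 520 mm; A_we = 4.242 × 520 = 2206 mm².
F_nw = 0.6 F_EXX = 0.6 × 620 = 372 MPa.
φR_n = 0.75 × 372 × 2206 × 10⁻³ = 615.4 kN.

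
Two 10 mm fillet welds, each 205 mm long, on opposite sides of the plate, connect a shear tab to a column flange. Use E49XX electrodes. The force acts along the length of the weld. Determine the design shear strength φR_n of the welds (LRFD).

φR_n ≈ 639 kN

E49XX → F_EXX = 490 MPa.
Effective throat t_e = 0.707 × 10 = 7.07 mm.
Total length L = 410 mm; A_we = 7.07 × 410 = 2899 mm².
F_nw = 0.6 F_EXX = 0.6 × 490 = 294 MPa.
φR_n = 0.75 × 294 × 2899 × 10⁻³ = 639.2 kN.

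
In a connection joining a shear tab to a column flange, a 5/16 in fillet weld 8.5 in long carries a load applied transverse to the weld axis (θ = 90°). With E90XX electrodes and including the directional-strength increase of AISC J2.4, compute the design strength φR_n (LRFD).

φR_n ≈ 114 kip

E90XX → F_EXX = 90 ksi.
t_e = 0.707 × 0.3125 = 0.2209 in; A_we = 0.2209 × 8.5 = 1.878 in².
Directional factor: 1.0 + 0.5 sin^1.5(90°) = 1.5.
F_nw = 0.6 × 90 × 1.5 = 81 ksi.
φR_n = 0.75 × 81 × 1.878 = 114.1 kip.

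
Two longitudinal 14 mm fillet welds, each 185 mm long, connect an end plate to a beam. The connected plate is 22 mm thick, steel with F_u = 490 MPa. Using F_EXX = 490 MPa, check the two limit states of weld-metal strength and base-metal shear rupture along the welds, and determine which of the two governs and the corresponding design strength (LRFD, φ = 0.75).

φR_n ≈ 808 kN (weld metal governs)

t_e = 0.707 × 14 = 9.898 mm; L = 370 mm.
Weld metal: φR_n = 0.75 × 0.6 × 490 × 9.898 × 370 × 10⁻³ = 807.5 kN.
Base metal (shear rupture): φR_n = 0.75 × 0.6 × 490 × 22 × 370 × 10⁻³ = 1795 kN.
Governing: weld metal.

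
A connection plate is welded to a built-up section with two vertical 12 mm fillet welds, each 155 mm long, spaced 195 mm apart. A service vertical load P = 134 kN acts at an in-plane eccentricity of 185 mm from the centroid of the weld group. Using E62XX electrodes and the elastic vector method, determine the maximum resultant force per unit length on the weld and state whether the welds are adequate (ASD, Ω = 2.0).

f_max ≈ 1230 N/mm; adequate

E62XX → F_EXX = 620 MPa.
Total weld length L_w = 310 mm. Treat welds as unit-width lines.
Polar moment about centroid: J = 2[d³/12 + d(b/2)²] = 2[155³/12 + 155×97.5²] = 3568000 mm³.
Direct shear f_v = P/L_w = 134×10³ / 310 = 432.3 N/mm (vertical).
Torsion M = P·e = 134×10³ × 185 = 24790000 N·mm.
Critical point at (x, y) = (97.5, 77.5) from centroid. f_tx = M·y/J = 538.5 N/mm; f_ty = M·x/J = 677.5 N/mm.
Resultant f_max = √[f_tx² + (f_v + f_ty)²] = √[538.5² + (432.3 + 677.5)²] = 1234 N/mm.
Capacity per unit length: r_n/Ω = (1/2.0) × 0.6 × 620 × (0.707 × 12) = 1578 N/mm.
1234 ≤ 1578 → adequate.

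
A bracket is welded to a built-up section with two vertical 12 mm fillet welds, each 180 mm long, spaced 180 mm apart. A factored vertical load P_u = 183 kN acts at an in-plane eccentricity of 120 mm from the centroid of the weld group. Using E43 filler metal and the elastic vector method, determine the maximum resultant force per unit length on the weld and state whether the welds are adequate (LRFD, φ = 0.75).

E43XX → F_EXX = 430 MPa.
Total weld length L_w = 360 mm. Treat welds as unit-width lines.
Polar moment about centroid: J = 2[d³/12 + d(b/2)²] = 2[180³/12 + 180×90²] = 3888000 mm³.
Direct shear f_v = P/L_w = 183×10³ / 360 = 508.3 N/mm (vertical).
Torsion M = P·e = 183×10³ × 120 = 21960000 N·mm.
Critical point at (x, y) = (90, 90) from centroid. f_tx = M·y/J = 508.3 N/mm; f_ty = M·x/J = 508.3 N/mm.
Resultant f_max = √[f_tx² + (f_v + f_ty)²] = √[508.3² + (508.3 + 508.3)²] = 1137 N/mm.
Capacity per unit length: φr_n = 0.75 × 0.6 × 430 × (0.707 × 12) = 1642 N/mm.
1137 ≤ 1642 → adequate.

f_max ≈ 1140 N/mm; adequate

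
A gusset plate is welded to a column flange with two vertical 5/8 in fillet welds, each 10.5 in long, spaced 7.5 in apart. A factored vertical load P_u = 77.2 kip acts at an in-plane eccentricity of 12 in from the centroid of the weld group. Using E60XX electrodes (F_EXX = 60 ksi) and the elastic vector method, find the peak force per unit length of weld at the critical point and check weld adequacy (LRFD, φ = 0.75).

Total weld length L_w = 21 in. Treat welds as unit-width lines.
Polar moment about centroid: J = 2[d³/12 + d(b/2)²] = 2[10.5³/12 + 10.5×3.75²] = 488.2 in³.
Direct shear f_v = P/L_w = 77.2 / 21 = 3.676 kip/in (vertical).
Torsion M = P·e = 77.2 × 12 = 926.4 kip·in.
Critical point at (x, y) = (3.75, 5.25) from centroid. f_tx = M·y/J = 9.961 kip/in; f_ty = M·x/J = 7.115 kip/in.
Resultant f_max = √[f_tx² + (f_v + f_ty)²] = √[9.961² + (3.676 + 7.115)²] = 14.69 kip/in.
Capacity per unit length: φr_n = 0.75 × 0.6 × 60 × (0.707 × 0.625) = 11.93 kip/in.
14.69 > 11.93 → NOT adequate.

f_max ≈ 14.7 kip/in; NOT adequate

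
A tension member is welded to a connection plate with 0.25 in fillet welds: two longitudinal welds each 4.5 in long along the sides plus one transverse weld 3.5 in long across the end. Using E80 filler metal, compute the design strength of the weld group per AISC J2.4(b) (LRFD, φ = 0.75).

E80XX → F_EXX = 80 ksi.
t_e = 0.707 × 0.25 = 0.1767 in.
R_nwl = 0.6 × 80 × 0.1767 × 9 = 76.36 kips (longitudinal, 2 welds).
R_nwt = 0.6 × 80 × 0.1767 × 3.5 = 29.69 kips (transverse, base value).
(i) R_nwl + R_nwt = 106 kips; (ii) 0.85 R_nwl + 1.5 R_nwt = 109.4 kips.
R_n = max = 109.4 kips [governs: (ii)]; φR_n = 82.08 kips.

φR_n ≈ 82.1 kips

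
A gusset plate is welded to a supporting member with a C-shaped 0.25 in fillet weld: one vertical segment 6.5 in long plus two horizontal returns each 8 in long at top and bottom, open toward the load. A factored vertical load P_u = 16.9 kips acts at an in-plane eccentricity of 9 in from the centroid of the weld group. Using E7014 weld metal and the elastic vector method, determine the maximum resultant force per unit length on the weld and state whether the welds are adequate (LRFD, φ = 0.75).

E70XX → F_EXX = 70 ksi.
Total weld length L_w = 22.5 in. Treat welds as unit-width lines.
Centroid: x̄ = 2×8×4 / 22.5 = 2.844 in from the vertical weld.
Polar moment about centroid: J = I_x + I_y = [6.5³/12 + 2×8×3.25²] + [6.5×2.844² + 2(8³/12 + 8×1.156²)] = 351.2 in³.
Direct shear f_v = P/L_w = 16.9 / 22.5 = 0.7511 kip/in (vertical).
Torsion M = P·e = 16.9 × 9 = 152.1 kip·in.
Critical point at (x, y) = (5.156, 3.25) from centroid. f_tx = M·y/J = 1.408 kip/in; f_ty = M·x/J = 2.233 kip/in.
Resultant f_max = √[f_tx² + (f_v + f_ty)²] = √[1.408² + (0.7511 + 2.233)²] = 3.299 kip/in.
Capacity per unit length: φr_n = 0.75 × 0.6 × 70 × (0.707 × 0.25) = 5.568 kip/in.
3.299 ≤ 5.568 → adequate.

f_max ≈ 3.3 kip/in; adequate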